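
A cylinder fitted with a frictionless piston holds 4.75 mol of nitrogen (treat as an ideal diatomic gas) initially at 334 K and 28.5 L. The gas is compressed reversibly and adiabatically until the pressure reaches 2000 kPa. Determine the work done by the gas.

P₁ = nRT₁/V₁ = 4.75×8.314×334/28.5 = 463 kPa.
Adiabatic: T₂/T₁ = (P₂/P₁)^((γ−1)/γ) ⇒ T₂ = 334×(4.32)^0.286 = 507 K; V₂ = 10.0 L.
ΔU = nCvΔT = 4.75×20.8×(507−334) = 17100 J.
Q = 0 for an adiabatic process, so W = −ΔU = -17100 J.

-17100 J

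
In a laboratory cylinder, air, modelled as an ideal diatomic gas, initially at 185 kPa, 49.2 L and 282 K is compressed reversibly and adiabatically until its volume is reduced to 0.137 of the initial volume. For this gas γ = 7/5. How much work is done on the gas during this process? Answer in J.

27600 J

n = P₁V₁/(RT₁) = 185×49.2/(8.314×282) = 3.88 mol.
Adiabatic: TV^(γ−1) = const ⇒ T₂ = 282×(7.30)^0.400 = 625 K; PV^γ = const ⇒ P₂ = 2990 kPa.
ΔU = nCvΔT = 3.88×20.8×(625−282) = 27600 J.
Q = 0 for an adiabatic process, so W = −ΔU = -27600 J.
Work done on the gas = −W_by = 27600 J.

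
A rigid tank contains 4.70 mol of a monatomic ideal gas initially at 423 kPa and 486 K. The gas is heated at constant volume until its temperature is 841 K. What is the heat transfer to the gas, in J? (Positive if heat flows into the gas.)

20800 J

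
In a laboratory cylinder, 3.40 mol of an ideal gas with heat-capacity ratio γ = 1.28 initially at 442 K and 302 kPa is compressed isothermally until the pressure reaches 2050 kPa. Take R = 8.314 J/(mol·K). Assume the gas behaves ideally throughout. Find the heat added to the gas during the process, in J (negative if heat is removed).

-23900 J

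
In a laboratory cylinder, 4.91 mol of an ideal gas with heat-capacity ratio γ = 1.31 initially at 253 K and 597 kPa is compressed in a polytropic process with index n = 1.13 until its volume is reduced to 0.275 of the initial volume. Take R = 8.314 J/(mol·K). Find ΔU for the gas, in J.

6090 J

V₁ = nRT₁/P₁ = 4.91×8.314×253/597 = 17.3 L.
Polytropic n=1.13: T₂ = T₁(V₁/V₂)^(n−1) = 253×(3.64)^0.13 = 299 K; P₂ = P₁(V₁/V₂)^n = 2570 kPa.
For an ideal gas ΔU = nCvΔT with Cv = R/(γ−1) = 26.8 J/(mol·K).
ΔU = 4.91×26.8×(299−253) = 6090 J.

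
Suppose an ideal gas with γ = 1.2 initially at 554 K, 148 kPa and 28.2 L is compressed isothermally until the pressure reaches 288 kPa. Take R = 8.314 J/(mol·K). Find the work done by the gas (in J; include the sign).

-2780 J

n = P₁V₁/(RT₁) = 148×28.2/(8.314×554) = 0.906 mol.
Isothermal: T stays 554 K; PV = const ⇒ V₂ = 14.5 L, P₂ = 288 kPa.
W = nRT ln(V₂/V₁) = 0.906×8.314×554×ln(0.514) = -2780 J.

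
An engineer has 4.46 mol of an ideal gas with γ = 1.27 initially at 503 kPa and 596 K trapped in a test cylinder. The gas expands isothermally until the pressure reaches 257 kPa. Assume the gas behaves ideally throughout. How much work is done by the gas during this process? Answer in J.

V₁ = nRT₁/P₁ = 4.46×8.314×596/503 = 43.9 L.
Isothermal: T stays 596 K; PV = const ⇒ V₂ = 86.0 L, P₂ = 257 kPa.
W = nRT ln(V₂/V₁) = 4.46×8.314×596×ln(1.96) = 14800 J.

14800 J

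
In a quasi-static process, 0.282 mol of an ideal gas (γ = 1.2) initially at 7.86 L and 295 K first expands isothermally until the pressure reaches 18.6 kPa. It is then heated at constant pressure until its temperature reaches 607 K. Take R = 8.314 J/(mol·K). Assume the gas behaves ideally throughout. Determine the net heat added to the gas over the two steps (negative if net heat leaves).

5460 J

P₁ = nRT₁/V₁ = 0.282×8.314×295/7.86 = 88.0 kPa.
Step 1 — Isothermal: T stays 295 K; PV = const ⇒ V₂ = 37.2 L, P₂ = 18.6 kPa.
ΔU = 0 (ideal gas, T constant).
W = nRT ln(V₂/V₁) = 0.282×8.314×295×ln(4.73) = 1070 J.
Q = ΔU + W = 1070 J.
State after step 1: P = 18.6 kPa, V = 37.2 L, T = 295 K.
Step 2 — Isobaric: P stays 18.6 kPa; V/T = const ⇒ T₂ = 607 K, V₂ = 76.5 L.
W = PΔV = 18.6×(76.5−37.2) kPa·L = 731 J.
ΔU = nCvΔT = 0.282×41.6×(607−295) = 3660 J.
Q = ΔU + W = nCpΔT = 4390 J.
Net over both steps: W = 1810 J, Q = 5460 J, ΔU = 3660 J.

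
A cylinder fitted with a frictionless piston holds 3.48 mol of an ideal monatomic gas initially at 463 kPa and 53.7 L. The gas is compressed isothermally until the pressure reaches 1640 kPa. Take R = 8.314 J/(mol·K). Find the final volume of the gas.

15.2 L

T₁ = P₁V₁/(nR) = 463×53.7/(3.48×8.314) = 859 K.
Isothermal: T stays 859 K; PV = const ⇒ V₂ = 15.2 L, P₂ = 1640 kPa.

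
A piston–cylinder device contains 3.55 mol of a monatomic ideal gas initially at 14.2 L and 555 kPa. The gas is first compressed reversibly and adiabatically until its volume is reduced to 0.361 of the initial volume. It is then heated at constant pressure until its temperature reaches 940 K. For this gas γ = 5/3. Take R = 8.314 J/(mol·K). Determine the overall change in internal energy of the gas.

29800 J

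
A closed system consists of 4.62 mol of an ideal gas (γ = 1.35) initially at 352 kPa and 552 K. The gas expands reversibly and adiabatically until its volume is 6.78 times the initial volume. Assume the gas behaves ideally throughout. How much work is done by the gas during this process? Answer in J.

29600 J

V₁ = nRT₁/P₁ = 4.62×8.314×552/352 = 60.2 L.
Adiabatic: TV^(γ−1) = const ⇒ T₂ = 552×(0.147)^0.350 = 282 K; PV^γ = const ⇒ P₂ = 26.6 kPa.
ΔU = nCvΔT = 4.62×23.8×(282−552) = -29600 J.
Q = 0 for an adiabatic process, so W = −ΔU = 29600 J.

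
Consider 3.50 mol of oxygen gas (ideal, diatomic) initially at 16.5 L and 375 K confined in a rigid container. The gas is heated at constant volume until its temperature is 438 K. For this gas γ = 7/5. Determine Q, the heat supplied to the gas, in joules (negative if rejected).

4580 J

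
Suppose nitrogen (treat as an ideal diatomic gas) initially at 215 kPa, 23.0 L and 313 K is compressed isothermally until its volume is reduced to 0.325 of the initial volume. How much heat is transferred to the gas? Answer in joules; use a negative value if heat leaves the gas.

-5560 J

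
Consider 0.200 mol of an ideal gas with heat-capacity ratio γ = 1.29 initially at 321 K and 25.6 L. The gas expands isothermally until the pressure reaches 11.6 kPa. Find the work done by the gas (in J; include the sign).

P₁ = nRT₁/V₁ = 0.200×8.314×321/25.6 = 20.8 kPa.
Isothermal: T stays 321 K; PV = const ⇒ V₂ = 46.0 L, P₂ = 11.6 kPa.
W = nRT ln(V₂/V₁) = 0.200×8.314×321×ln(1.80) = 313 J.

313 J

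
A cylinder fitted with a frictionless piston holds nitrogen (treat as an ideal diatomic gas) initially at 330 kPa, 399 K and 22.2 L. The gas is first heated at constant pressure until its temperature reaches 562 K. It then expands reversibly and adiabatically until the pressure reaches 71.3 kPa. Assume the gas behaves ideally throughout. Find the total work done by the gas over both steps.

12100 J

n = P₁V₁/(RT₁) = 330×22.2/(8.314×399) = 2.21 mol.
Step 1 — Isobaric: P stays 330 kPa; V/T = const ⇒ T₂ = 562 K, V₂ = 31.3 L.
W = PΔV = 330×(31.3−22.2) kPa·L = 2990 J.
ΔU = nCvΔT = 2.21×20.8×(562−399) = 7480 J.
Q = ΔU + W = nCpΔT = 10500 J.
State after step 1: P = 330 kPa, V = 31.3 L, T = 562 K.
Step 2 — Adiabatic: T₂/T₁ = (P₂/P₁)^((γ−1)/γ) ⇒ T₂ = 562×(0.216)^0.286 = 363 K; V₂ = 93.4 L.
ΔU = nCvΔT = 2.21×20.8×(363−562) = -9150 J.
Q = 0 for an adiabatic process, so W = −ΔU = 9150 J.
Net over both steps: W = 12100 J, Q = 10500 J, ΔU = -1660 J.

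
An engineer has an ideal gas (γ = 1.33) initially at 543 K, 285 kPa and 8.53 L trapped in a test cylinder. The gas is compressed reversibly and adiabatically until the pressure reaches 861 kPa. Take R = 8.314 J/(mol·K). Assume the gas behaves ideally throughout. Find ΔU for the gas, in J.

2330 J

n = P₁V₁/(RT₁) = 285×8.53/(8.314×543) = 0.538 mol.
Adiabatic: T₂/T₁ = (P₂/P₁)^((γ−1)/γ) ⇒ T₂ = 543×(3.02)^0.248 = 714 K; V₂ = 3.71 L.
For an ideal gas ΔU = nCvΔT with Cv = R/(γ−1) = 25.2 J/(mol·K).
ΔU = 0.538×25.2×(714−543) = 2330 J.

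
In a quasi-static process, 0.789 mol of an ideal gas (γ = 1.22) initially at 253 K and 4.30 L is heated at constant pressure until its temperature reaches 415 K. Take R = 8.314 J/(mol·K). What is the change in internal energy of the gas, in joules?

P₁ = nRT₁/V₁ = 0.789×8.314×253/4.30 = 386 kPa.
Isobaric: P stays 386 kPa; V/T = const ⇒ T₂ = 415 K, V₂ = 7.05 L.
For an ideal gas ΔU = nCvΔT with Cv = R/(γ−1) = 37.8 J/(mol·K).
ΔU = 0.789×37.8×(415−253) = 4830 J.

4830 J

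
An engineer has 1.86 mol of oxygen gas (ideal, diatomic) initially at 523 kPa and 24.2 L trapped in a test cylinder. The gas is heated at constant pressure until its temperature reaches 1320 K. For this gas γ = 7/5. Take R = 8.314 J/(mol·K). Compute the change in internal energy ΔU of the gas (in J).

19400 J

T₁ = P₁V₁/(nR) = 523×24.2/(1.86×8.314) = 818 K.
Isobaric: P stays 523 kPa; V/T = const ⇒ T₂ = 1320 K, V₂ = 39.0 L.
For an ideal gas ΔU = nCvΔT with Cv = (5/2)R = 20.8 J/(mol·K).
ΔU = 1.86×20.8×(1320−818) = 19400 J.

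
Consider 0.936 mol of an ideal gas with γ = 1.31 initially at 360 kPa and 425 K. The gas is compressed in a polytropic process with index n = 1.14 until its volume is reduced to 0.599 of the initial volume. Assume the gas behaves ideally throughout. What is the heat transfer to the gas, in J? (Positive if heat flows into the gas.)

-964 J

V₁ = nRT₁/P₁ = 0.936×8.314×425/360 = 9.19 L.
Polytropic n=1.14: T₂ = T₁(V₁/V₂)^(n−1) = 425×(1.67)^0.14 = 457 K; P₂ = P₁(V₁/V₂)^n = 646 kPa.
W = (P₁V₁−P₂V₂)/(n−1) = (360×9.19−646×5.50)/0.14 = -1760 J.
ΔU = nCvΔT = 0.936×26.8×(457−425) = 794 J.
Q = ΔU + W = -964 J.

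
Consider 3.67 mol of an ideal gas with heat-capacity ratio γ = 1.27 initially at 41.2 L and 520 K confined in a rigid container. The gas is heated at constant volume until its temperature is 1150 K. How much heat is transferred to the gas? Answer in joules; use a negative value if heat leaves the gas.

71200 J

P₁ = nRT₁/V₁ = 3.67×8.314×520/41.2 = 385 kPa.
Isochoric: V stays 41.2 L; P/T = const ⇒ T₂ = 1150 K, P₂ = 852 kPa.
W = 0 (no volume change).
ΔU = nCvΔT = 3.67×30.8×(1150−520) = 71200 J.
Q = ΔU = 71200 J.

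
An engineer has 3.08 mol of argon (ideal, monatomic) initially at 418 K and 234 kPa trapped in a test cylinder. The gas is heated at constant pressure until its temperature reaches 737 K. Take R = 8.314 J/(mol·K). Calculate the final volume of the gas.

V₁ = nRT₁/P₁ = 3.08×8.314×418/234 = 45.7 L.
Isobaric: P stays 234 kPa; V/T = const ⇒ T₂ = 737 K, V₂ = 80.7 L.

80.7 L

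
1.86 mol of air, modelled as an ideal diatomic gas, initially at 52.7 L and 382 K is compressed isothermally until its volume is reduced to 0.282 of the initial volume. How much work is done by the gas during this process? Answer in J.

P₁ = nRT₁/V₁ = 1.86×8.314×382/52.7 = 112 kPa.
Isothermal: T stays 382 K; PV = const ⇒ V₂ = 14.9 L, P₂ = 397 kPa.
W = nRT ln(V₂/V₁) = 1.86×8.314×382×ln(0.282) = -7480 J.

-7480 J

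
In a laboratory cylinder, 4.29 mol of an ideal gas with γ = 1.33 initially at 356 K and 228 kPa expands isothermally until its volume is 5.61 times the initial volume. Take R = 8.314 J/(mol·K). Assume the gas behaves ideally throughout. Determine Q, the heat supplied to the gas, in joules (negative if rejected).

V₁ = nRT₁/P₁ = 4.29×8.314×356/228 = 55.7 L.
Isothermal: T stays 356 K; PV = const ⇒ V₂ = 312 L, P₂ = 40.6 kPa.
ΔU = 0 (ideal gas, T constant).
W = nRT ln(V₂/V₁) = 4.29×8.314×356×ln(5.61) = 21900 J.
Q = ΔU + W = 21900 J.

21900 J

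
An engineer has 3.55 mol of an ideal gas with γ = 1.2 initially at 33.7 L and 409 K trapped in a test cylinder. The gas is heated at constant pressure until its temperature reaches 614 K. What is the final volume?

50.6 L

P₁ = nRT₁/V₁ = 3.55×8.314×409/33.7 = 358 kPa.
Isobaric: P stays 358 kPa; V/T = const ⇒ T₂ = 614 K, V₂ = 50.6 L.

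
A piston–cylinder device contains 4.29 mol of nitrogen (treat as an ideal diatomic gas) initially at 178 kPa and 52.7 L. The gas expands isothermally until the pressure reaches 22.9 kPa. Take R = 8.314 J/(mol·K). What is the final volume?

410 L

T₁ = P₁V₁/(nR) = 178×52.7/(4.29×8.314) = 263 K.
Isothermal: T stays 263 K; PV = const ⇒ V₂ = 410 L, P₂ = 22.9 kPa.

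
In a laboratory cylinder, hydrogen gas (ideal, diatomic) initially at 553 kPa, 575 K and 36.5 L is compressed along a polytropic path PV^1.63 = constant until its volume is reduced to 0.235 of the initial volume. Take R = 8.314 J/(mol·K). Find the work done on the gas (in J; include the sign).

n = P₁V₁/(RT₁) = 553×36.5/(8.314×575) = 4.22 mol.
Polytropic n=1.63: T₂ = T₁(V₁/V₂)^(n−1) = 575×(4.26)^0.63 = 1430 K; P₂ = P₁(V₁/V₂)^n = 5860 kPa.
W = (P₁V₁−P₂V₂)/(n−1) = (553×36.5−5860×8.58)/0.63 = -47700 J.
Work done on the gas = −W_by = 47700 J.

47700 J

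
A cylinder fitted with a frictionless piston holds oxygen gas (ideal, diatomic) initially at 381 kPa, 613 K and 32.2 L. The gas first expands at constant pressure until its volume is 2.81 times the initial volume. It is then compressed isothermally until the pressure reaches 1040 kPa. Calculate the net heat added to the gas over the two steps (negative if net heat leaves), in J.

43100 J

n = P₁V₁/(RT₁) = 381×32.2/(8.314×613) = 2.41 mol.
Step 1 — Isobaric: P stays 381 kPa; V/T = const ⇒ T₂ = 1720 K, V₂ = 90.5 L.
W = PΔV = 381×(90.5−32.2) kPa·L = 22200 J.
ΔU = nCvΔT = 2.41×20.8×(1720−613) = 55500 J.
Q = ΔU + W = nCpΔT = 77700 J.
State after step 1: P = 381 kPa, V = 90.5 L, T = 1720 K.
Step 2 — Isothermal: T stays 1720 K; PV = const ⇒ V₂ = 33.1 L, P₂ = 1040 kPa.
ΔU = 0 (ideal gas, T constant).
W = nRT ln(V₂/V₁) = 2.41×8.314×1720×ln(0.366) = -34600 J.
Q = ΔU + W = -34600 J.
Net over both steps: W = -12400 J, Q = 43100 J, ΔU = 55500 J.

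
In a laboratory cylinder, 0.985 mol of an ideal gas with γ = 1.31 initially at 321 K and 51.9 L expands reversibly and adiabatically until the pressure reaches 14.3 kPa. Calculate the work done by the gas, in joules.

2190 J

P₁ = nRT₁/V₁ = 0.985×8.314×321/51.9 = 50.7 kPa.
Adiabatic: T₂/T₁ = (P₂/P₁)^((γ−1)/γ) ⇒ T₂ = 321×(0.282)^0.237 = 238 K; V₂ = 136 L.
ΔU = nCvΔT = 0.985×26.8×(238−321) = -2190 J.
Q = 0 for an adiabatic process, so W = −ΔU = 2190 J.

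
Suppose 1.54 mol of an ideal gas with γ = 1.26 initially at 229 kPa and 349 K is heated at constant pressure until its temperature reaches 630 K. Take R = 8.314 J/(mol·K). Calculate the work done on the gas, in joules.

-3600 J

V₁ = nRT₁/P₁ = 1.54×8.314×349/229 = 19.5 L.
Isobaric: P stays 229 kPa; V/T = const ⇒ T₂ = 630 K, V₂ = 35.2 L.
W = PΔV = 229×(35.2−19.5) kPa·L = 3600 J.
Work done on the gas = −W_by = -3600 J.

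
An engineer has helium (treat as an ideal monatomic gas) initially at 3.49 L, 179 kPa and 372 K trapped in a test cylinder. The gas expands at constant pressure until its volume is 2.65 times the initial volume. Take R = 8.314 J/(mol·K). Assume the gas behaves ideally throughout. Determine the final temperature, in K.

986 K

Isobaric: P stays 179 kPa; V/T = const ⇒ T₂ = 986 K, V₂ = 9.25 L.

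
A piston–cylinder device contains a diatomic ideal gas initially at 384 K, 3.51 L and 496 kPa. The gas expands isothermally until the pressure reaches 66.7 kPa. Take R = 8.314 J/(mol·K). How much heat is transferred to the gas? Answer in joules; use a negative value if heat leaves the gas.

3490 J

n = P₁V₁/(RT₁) = 496×3.51/(8.314×384) = 0.545 mol.
Isothermal: T stays 384 K; PV = const ⇒ V₂ = 26.1 L, P₂ = 66.7 kPa.
ΔU = 0 (ideal gas, T constant).
W = nRT ln(V₂/V₁) = 0.545×8.314×384×ln(7.44) = 3490 J.
Q = ΔU + W = 3490 J.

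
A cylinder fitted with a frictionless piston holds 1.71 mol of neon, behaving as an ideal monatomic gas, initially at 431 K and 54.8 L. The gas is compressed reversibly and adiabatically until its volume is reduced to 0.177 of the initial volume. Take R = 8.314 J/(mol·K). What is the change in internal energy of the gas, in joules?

P₁ = nRT₁/V₁ = 1.71×8.314×431/54.8 = 112 kPa.
Adiabatic: TV^(γ−1) = const ⇒ T₂ = 431×(5.65)^0.667 = 1370 K; PV^γ = const ⇒ P₂ = 2000 kPa.
For an ideal gas ΔU = nCvΔT with Cv = (3/2)R = 12.5 J/(mol·K).
ΔU = 1.71×12.5×(1370−431) = 20000 J.

20000 J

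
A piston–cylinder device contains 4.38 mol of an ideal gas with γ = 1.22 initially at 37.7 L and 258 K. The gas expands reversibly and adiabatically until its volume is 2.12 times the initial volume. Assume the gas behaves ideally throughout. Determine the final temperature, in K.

P₁ = nRT₁/V₁ = 4.38×8.314×258/37.7 = 249 kPa.
Adiabatic: TV^(γ−1) = const ⇒ T₂ = 258×(0.472)^0.220 = 219 K; PV^γ = const ⇒ P₂ = 99.6 kPa.

219 K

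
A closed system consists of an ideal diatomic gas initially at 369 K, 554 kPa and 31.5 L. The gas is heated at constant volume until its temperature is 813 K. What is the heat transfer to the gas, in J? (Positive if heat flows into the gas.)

52500 J

n = P₁V₁/(RT₁) = 554×31.5/(8.314×369) = 5.69 mol.
Isochoric: V stays 31.5 L; P/T = const ⇒ T₂ = 813 K, P₂ = 1220 kPa.
W = 0 (no volume change).
ΔU = nCvΔT = 5.69×20.8×(813−369) = 52500 J.
Q = ΔU = 52500 J.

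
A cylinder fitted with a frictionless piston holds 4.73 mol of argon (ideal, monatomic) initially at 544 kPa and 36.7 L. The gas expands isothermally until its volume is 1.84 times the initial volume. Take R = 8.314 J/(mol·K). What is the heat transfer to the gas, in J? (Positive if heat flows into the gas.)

12200 J

T₁ = P₁V₁/(nR) = 544×36.7/(4.73×8.314) = 508 K.
Isothermal: T stays 508 K; PV = const ⇒ V₂ = 67.5 L, P₂ = 296 kPa.
ΔU = 0 (ideal gas, T constant).
W = nRT ln(V₂/V₁) = 4.73×8.314×508×ln(1.84) = 12200 J.
Q = ΔU + W = 12200 J.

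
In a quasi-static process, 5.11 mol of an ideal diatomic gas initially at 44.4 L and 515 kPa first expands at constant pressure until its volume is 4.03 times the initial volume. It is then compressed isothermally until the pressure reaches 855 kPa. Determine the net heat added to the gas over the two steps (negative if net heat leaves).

T₁ = P₁V₁/(nR) = 515×44.4/(5.11×8.314) = 538 K.
Step 1 — Isobaric: P stays 515 kPa; V/T = const ⇒ T₂ = 2170 K, V₂ = 179 L.
W = PΔV = 515×(179−44.4) kPa·L = 69300 J.
ΔU = nCvΔT = 5.11×20.8×(2170−538) = 173000 J.
Q = ΔU + W = nCpΔT = 242000 J.
State after step 1: P = 515 kPa, V = 179 L, T = 2170 K.
Step 2 — Isothermal: T stays 2170 K; PV = const ⇒ V₂ = 108 L, P₂ = 855 kPa.
ΔU = 0 (ideal gas, T constant).
W = nRT ln(V₂/V₁) = 5.11×8.314×2170×ln(0.602) = -46700 J.
Q = ΔU + W = -46700 J.
Net over both steps: W = 22600 J, Q = 196000 J, ΔU = 173000 J.

196000 J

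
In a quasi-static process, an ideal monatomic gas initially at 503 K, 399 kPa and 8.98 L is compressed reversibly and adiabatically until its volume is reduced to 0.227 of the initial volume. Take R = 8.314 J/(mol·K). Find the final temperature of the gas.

1350 K

Adiabatic: TV^(γ−1) = const ⇒ T₂ = 503×(4.41)^0.667 = 1350 K; PV^γ = const ⇒ P₂ = 4720 kPa.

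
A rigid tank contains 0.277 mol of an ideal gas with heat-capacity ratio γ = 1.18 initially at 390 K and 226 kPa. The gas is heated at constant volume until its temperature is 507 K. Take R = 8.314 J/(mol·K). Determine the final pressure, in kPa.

294 kPa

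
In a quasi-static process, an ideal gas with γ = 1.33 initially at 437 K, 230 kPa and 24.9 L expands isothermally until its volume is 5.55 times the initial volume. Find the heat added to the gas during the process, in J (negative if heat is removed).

9810 J

n = P₁V₁/(RT₁) = 230×24.9/(8.314×437) = 1.58 mol.
Isothermal: T stays 437 K; PV = const ⇒ V₂ = 138 L, P₂ = 41.4 kPa.
ΔU = 0 (ideal gas, T constant).
W = nRT ln(V₂/V₁) = 1.58×8.314×437×ln(5.55) = 9810 J.
Q = ΔU + W = 9810 J.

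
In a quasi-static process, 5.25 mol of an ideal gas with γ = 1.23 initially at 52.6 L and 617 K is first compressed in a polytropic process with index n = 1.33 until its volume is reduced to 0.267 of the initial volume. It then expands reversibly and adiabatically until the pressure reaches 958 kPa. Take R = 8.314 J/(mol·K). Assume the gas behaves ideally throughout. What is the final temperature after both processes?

P₁ = nRT₁/V₁ = 5.25×8.314×617/52.6 = 512 kPa.
Step 1 — Polytropic n=1.33: T₂ = T₁(V₁/V₂)^(n−1) = 617×(3.75)^0.33 = 954 K; P₂ = P₁(V₁/V₂)^n = 2960 kPa.
W = (P₁V₁−P₂V₂)/(n−1) = (512×52.6−2960×14.0)/0.33 = -44600 J.
ΔU = nCvΔT = 5.25×36.1×(954−617) = 63900 J.
Q = ΔU + W = 19400 J.
State after step 1: P = 2960 kPa, V = 14.0 L, T = 954 K.
Step 2 — Adiabatic: T₂/T₁ = (P₂/P₁)^((γ−1)/γ) ⇒ T₂ = 954×(0.323)^0.187 = 772 K; V₂ = 35.2 L.
ΔU = nCvΔT = 5.25×36.1×(772−954) = -34500 J.
Q = 0 for an adiabatic process, so W = −ΔU = 34500 J.
Net over both steps: W = -10100 J, Q = 19400 J, ΔU = 29500 J.

772 K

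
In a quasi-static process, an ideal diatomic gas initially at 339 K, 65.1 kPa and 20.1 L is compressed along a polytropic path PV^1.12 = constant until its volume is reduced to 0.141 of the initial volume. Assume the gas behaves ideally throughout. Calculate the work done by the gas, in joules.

n = P₁V₁/(RT₁) = 65.1×20.1/(8.314×339) = 0.464 mol.
Polytropic n=1.12: T₂ = T₁(V₁/V₂)^(n−1) = 339×(7.09)^0.12 = 429 K; P₂ = P₁(V₁/V₂)^n = 584 kPa.
W = (P₁V₁−P₂V₂)/(n−1) = (65.1×20.1−584×2.83)/0.12 = -2890 J.

-2890 J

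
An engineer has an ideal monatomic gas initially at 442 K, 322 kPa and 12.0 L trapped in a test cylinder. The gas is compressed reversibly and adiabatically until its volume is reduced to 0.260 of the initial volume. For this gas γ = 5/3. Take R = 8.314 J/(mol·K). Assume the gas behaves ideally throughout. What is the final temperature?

1090 K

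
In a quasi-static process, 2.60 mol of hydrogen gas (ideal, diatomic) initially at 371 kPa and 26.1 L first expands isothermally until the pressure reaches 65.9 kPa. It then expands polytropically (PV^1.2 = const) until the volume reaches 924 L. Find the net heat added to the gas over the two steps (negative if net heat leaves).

24200 J

T₁ = P₁V₁/(nR) = 371×26.1/(2.60×8.314) = 448 K.
Step 1 — Isothermal: T stays 448 K; PV = const ⇒ V₂ = 147 L, P₂ = 65.9 kPa.
ΔU = 0 (ideal gas, T constant).
W = nRT ln(V₂/V₁) = 2.60×8.314×448×ln(5.63) = 16700 J.
Q = ΔU + W = 16700 J.
State after step 1: P = 65.9 kPa, V = 147 L, T = 448 K.
Step 2 — Polytropic n=1.2: T₂ = T₁(V₁/V₂)^(n−1) = 448×(0.159)^0.20 = 310 K; P₂ = P₁(V₁/V₂)^n = 7.25 kPa.
W = (P₁V₁−P₂V₂)/(n−1) = (65.9×147−7.25×924)/0.20 = 14900 J.
ΔU = nCvΔT = 2.60×20.8×(310−448) = -7450 J.
Q = ΔU + W = 7450 J.
Net over both steps: W = 31600 J, Q = 24200 J, ΔU = -7450 J.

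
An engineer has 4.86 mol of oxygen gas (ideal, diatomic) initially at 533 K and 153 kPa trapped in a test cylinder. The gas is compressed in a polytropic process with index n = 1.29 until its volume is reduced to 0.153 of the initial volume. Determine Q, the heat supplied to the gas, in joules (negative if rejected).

-14800 J

V₁ = nRT₁/P₁ = 4.86×8.314×533/153 = 141 L.
Polytropic n=1.29: T₂ = T₁(V₁/V₂)^(n−1) = 533×(6.54)^0.29 = 919 K; P₂ = P₁(V₁/V₂)^n = 1720 kPa.
W = (P₁V₁−P₂V₂)/(n−1) = (153×141−1720×21.5)/0.29 = -53700 J.
ΔU = nCvΔT = 4.86×20.8×(919−533) = 39000 J.
Q = ΔU + W = -14800 J.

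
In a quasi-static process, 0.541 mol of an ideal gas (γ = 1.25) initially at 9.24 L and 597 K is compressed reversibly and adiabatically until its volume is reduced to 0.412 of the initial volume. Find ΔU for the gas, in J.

2670 J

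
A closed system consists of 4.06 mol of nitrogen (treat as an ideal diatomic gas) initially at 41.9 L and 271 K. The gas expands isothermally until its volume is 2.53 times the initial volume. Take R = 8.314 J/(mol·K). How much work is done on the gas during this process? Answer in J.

P₁ = nRT₁/V₁ = 4.06×8.314×271/41.9 = 218 kPa.
Isothermal: T stays 271 K; PV = const ⇒ V₂ = 106 L, P₂ = 86.3 kPa.
W = nRT ln(V₂/V₁) = 4.06×8.314×271×ln(2.53) = 8490 J.
Work done on the gas = −W_by = -8490 J.

-8490 J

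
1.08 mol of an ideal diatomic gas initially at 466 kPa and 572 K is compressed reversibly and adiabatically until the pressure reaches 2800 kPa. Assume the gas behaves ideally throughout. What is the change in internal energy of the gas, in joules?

V₁ = nRT₁/P₁ = 1.08×8.314×572/466 = 11.0 L.
Adiabatic: T₂/T₁ = (P₂/P₁)^((γ−1)/γ) ⇒ T₂ = 572×(6.01)^0.286 = 955 K; V₂ = 3.06 L.
For an ideal gas ΔU = nCvΔT with Cv = (5/2)R = 20.8 J/(mol·K).
ΔU = 1.08×20.8×(955−572) = 8590 J.

8590 J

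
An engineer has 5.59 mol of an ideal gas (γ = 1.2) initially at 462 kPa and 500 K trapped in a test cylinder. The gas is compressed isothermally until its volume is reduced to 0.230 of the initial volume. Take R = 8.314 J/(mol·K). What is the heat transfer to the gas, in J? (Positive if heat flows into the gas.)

-34200 J

V₁ = nRT₁/P₁ = 5.59×8.314×500/462 = 50.3 L.
Isothermal: T stays 500 K; PV = const ⇒ V₂ = 11.6 L, P₂ = 2010 kPa.
ΔU = 0 (ideal gas, T constant).
W = nRT ln(V₂/V₁) = 5.59×8.314×500×ln(0.230) = -34200 J.
Q = ΔU + W = -34200 J.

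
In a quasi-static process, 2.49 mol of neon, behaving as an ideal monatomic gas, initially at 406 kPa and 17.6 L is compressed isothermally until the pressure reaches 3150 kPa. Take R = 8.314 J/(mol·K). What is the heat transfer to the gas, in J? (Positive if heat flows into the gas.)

T₁ = P₁V₁/(nR) = 406×17.6/(2.49×8.314) = 345 K.
Isothermal: T stays 345 K; PV = const ⇒ V₂ = 2.27 L, P₂ = 3150 kPa.
ΔU = 0 (ideal gas, T constant).
W = nRT ln(V₂/V₁) = 2.49×8.314×345×ln(0.129) = -14600 J.
Q = ΔU + W = -14600 J.

-14600 J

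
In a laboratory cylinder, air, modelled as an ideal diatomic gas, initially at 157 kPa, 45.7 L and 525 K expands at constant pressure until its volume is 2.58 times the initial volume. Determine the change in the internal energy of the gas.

n = P₁V₁/(RT₁) = 157×45.7/(8.314×525) = 1.64 mol.
Isobaric: P stays 157 kPa; V/T = const ⇒ T₂ = 1350 K, V₂ = 118 L.
For an ideal gas ΔU = nCvΔT with Cv = (5/2)R = 20.8 J/(mol·K).
ΔU = 1.64×20.8×(1350−525) = 28300 J.

28300 J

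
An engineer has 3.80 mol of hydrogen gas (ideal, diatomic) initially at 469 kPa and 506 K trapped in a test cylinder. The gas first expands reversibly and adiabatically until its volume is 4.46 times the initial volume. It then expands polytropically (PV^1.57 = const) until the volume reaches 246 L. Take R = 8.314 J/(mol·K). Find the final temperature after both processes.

V₁ = nRT₁/P₁ = 3.80×8.314×506/469 = 34.1 L.
Step 1 — Adiabatic: TV^(γ−1) = const ⇒ T₂ = 506×(0.224)^0.400 = 278 K; PV^γ = const ⇒ P₂ = 57.8 kPa.
ΔU = nCvΔT = 3.80×20.8×(278−506) = -18000 J.
Q = 0 for an adiabatic process, so W = −ΔU = 18000 J.
State after step 1: P = 57.8 kPa, V = 152 L, T = 278 K.
Step 2 — Polytropic n=1.57: T₂ = T₁(V₁/V₂)^(n−1) = 278×(0.618)^0.57 = 211 K; P₂ = P₁(V₁/V₂)^n = 27.2 kPa.
W = (P₁V₁−P₂V₂)/(n−1) = (57.8×152−27.2×246)/0.57 = 3700 J.
ΔU = nCvΔT = 3.80×20.8×(211−278) = -5270 J.
Q = ΔU + W = -1570 J.
Net over both steps: W = 21700 J, Q = -1570 J, ΔU = -23300 J.

211 K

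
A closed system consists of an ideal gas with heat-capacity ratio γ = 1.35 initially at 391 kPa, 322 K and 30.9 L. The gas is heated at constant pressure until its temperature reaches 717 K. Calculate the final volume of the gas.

68.8 L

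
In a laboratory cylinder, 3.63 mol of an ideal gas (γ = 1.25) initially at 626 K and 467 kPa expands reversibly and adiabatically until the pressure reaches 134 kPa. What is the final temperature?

488 K

V₁ = nRT₁/P₁ = 3.63×8.314×626/467 = 40.5 L.
Adiabatic: T₂/T₁ = (P₂/P₁)^((γ−1)/γ) ⇒ T₂ = 626×(0.287)^0.200 = 488 K; V₂ = 110 L.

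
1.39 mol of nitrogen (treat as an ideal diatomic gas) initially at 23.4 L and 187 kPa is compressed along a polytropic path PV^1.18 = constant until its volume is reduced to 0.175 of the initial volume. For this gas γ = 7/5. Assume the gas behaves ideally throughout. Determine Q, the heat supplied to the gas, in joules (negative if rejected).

-4930 J

T₁ = P₁V₁/(nR) = 187×23.4/(1.39×8.314) = 379 K.
Polytropic n=1.18: T₂ = T₁(V₁/V₂)^(n−1) = 379×(5.71)^0.18 = 518 K; P₂ = P₁(V₁/V₂)^n = 1460 kPa.
W = (P₁V₁−P₂V₂)/(n−1) = (187×23.4−1460×4.09)/0.18 = -8960 J.
ΔU = nCvΔT = 1.39×20.8×(518−379) = 4030 J.
Q = ΔU + W = -4930 J.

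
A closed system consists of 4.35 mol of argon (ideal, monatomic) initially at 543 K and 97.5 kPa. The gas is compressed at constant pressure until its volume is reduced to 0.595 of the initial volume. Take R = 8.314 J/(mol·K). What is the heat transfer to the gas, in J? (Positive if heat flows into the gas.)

-19900 J

V₁ = nRT₁/P₁ = 4.35×8.314×543/97.5 = 201 L.
Isobaric: P stays 97.5 kPa; V/T = const ⇒ T₂ = 323 K, V₂ = 120 L.
W = PΔV = 97.5×(120−201) kPa·L = -7950 J.
ΔU = nCvΔT = 4.35×12.5×(323−543) = -11900 J.
Q = ΔU + W = nCpΔT = -19900 J.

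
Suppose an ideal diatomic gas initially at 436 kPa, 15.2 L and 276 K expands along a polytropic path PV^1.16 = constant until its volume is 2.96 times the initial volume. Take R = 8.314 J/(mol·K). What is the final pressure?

Polytropic n=1.16: T₂ = T₁(V₁/V₂)^(n−1) = 276×(0.338)^0.16 = 232 K; P₂ = P₁(V₁/V₂)^n = 124 kPa.

124 kPa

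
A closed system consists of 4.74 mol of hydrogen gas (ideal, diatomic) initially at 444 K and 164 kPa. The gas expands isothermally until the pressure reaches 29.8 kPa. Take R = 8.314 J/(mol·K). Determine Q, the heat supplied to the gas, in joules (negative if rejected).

V₁ = nRT₁/P₁ = 4.74×8.314×444/164 = 107 L.
Isothermal: T stays 444 K; PV = const ⇒ V₂ = 587 L, P₂ = 29.8 kPa.
ΔU = 0 (ideal gas, T constant).
W = nRT ln(V₂/V₁) = 4.74×8.314×444×ln(5.50) = 29800 J.
Q = ΔU + W = 29800 J.

29800 J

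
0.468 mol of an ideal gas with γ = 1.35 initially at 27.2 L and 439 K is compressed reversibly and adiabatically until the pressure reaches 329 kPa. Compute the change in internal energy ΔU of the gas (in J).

2620 J

P₁ = nRT₁/V₁ = 0.468×8.314×439/27.2 = 62.8 kPa.
Adiabatic: T₂/T₁ = (P₂/P₁)^((γ−1)/γ) ⇒ T₂ = 439×(5.24)^0.259 = 674 K; V₂ = 7.98 L.
For an ideal gas ΔU = nCvΔT with Cv = R/(γ−1) = 23.8 J/(mol·K).
ΔU = 0.468×23.8×(674−439) = 2620 J.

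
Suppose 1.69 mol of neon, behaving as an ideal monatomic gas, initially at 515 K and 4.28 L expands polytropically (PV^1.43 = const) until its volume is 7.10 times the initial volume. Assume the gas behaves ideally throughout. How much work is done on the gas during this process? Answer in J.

P₁ = nRT₁/V₁ = 1.69×8.314×515/4.28 = 1690 kPa.
Polytropic n=1.43: T₂ = T₁(V₁/V₂)^(n−1) = 515×(0.141)^0.43 = 222 K; P₂ = P₁(V₁/V₂)^n = 103 kPa.
W = (P₁V₁−P₂V₂)/(n−1) = (1690×4.28−103×30.4)/0.43 = 9580 J.
Work done on the gas = −W_by = -9580 J.

-9580 J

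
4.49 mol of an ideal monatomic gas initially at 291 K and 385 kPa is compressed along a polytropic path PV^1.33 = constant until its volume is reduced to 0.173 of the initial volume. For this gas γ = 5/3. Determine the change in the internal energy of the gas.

12800 J

V₁ = nRT₁/P₁ = 4.49×8.314×291/385 = 28.2 L.
Polytropic n=1.33: T₂ = T₁(V₁/V₂)^(n−1) = 291×(5.78)^0.33 = 519 K; P₂ = P₁(V₁/V₂)^n = 3970 kPa.
For an ideal gas ΔU = nCvΔT with Cv = (3/2)R = 12.5 J/(mol·K).
ΔU = 4.49×12.5×(519−291) = 12800 J.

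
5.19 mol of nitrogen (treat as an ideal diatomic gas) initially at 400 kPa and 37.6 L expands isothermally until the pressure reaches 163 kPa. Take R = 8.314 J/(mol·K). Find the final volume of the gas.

92.3 L

T₁ = P₁V₁/(nR) = 400×37.6/(5.19×8.314) = 349 K.
Isothermal: T stays 349 K; PV = const ⇒ V₂ = 92.3 L, P₂ = 163 kPa.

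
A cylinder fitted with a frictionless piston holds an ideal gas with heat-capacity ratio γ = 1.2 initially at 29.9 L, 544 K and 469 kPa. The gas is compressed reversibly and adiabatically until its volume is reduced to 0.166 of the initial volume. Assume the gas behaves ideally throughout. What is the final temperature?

779 K

Adiabatic: TV^(γ−1) = const ⇒ T₂ = 544×(6.02)^0.200 = 779 K; PV^γ = const ⇒ P₂ = 4050 kPa.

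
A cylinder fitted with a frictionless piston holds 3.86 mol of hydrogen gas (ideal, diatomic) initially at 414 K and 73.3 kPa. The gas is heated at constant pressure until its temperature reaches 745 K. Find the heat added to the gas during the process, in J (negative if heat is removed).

37200 J

V₁ = nRT₁/P₁ = 3.86×8.314×414/73.3 = 181 L.
Isobaric: P stays 73.3 kPa; V/T = const ⇒ T₂ = 745 K, V₂ = 326 L.
W = PΔV = 73.3×(326−181) kPa·L = 10600 J.
ΔU = nCvΔT = 3.86×20.8×(745−414) = 26600 J.
Q = ΔU + W = nCpΔT = 37200 J.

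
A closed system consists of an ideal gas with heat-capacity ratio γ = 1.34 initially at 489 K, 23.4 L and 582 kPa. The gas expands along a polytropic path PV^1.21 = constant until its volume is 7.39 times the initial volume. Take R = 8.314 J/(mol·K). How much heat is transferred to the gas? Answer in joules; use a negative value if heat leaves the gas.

n = P₁V₁/(RT₁) = 582×23.4/(8.314×489) = 3.35 mol.
Polytropic n=1.21: T₂ = T₁(V₁/V₂)^(n−1) = 489×(0.135)^0.21 = 321 K; P₂ = P₁(V₁/V₂)^n = 51.7 kPa.
W = (P₁V₁−P₂V₂)/(n−1) = (582×23.4−51.7×173)/0.21 = 22200 J.
ΔU = nCvΔT = 3.35×24.5×(321−489) = -13700 J.
Q = ΔU + W = 8500 J.

8500 J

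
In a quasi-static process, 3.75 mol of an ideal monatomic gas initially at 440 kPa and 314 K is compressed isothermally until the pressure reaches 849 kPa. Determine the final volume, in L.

V₁ = nRT₁/P₁ = 3.75×8.314×314/440 = 22.2 L.
Isothermal: T stays 314 K; PV = const ⇒ V₂ = 11.5 L, P₂ = 849 kPa.

11.5 L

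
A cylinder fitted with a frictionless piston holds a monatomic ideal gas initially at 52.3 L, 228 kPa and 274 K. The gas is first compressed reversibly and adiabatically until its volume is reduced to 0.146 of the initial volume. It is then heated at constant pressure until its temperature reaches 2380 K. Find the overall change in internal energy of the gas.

137000 J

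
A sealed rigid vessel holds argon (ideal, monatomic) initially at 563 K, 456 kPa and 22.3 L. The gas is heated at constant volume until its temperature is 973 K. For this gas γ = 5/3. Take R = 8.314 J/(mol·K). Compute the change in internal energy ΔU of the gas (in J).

11100 J

n = P₁V₁/(RT₁) = 456×22.3/(8.314×563) = 2.17 mol.
Isochoric: V stays 22.3 L; P/T = const ⇒ T₂ = 973 K, P₂ = 788 kPa.
For an ideal gas ΔU = nCvΔT with Cv = (3/2)R = 12.5 J/(mol·K).
ΔU = 2.17×12.5×(973−563) = 11100 J.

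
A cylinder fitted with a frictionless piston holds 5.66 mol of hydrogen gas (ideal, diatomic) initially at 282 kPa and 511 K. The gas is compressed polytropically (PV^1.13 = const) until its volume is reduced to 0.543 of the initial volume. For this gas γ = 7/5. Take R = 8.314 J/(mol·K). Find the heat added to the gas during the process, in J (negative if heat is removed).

-10300 J

V₁ = nRT₁/P₁ = 5.66×8.314×511/282 = 85.3 L.
Polytropic n=1.13: T₂ = T₁(V₁/V₂)^(n−1) = 511×(1.84)^0.13 = 553 K; P₂ = P₁(V₁/V₂)^n = 562 kPa.
W = (P₁V₁−P₂V₂)/(n−1) = (282×85.3−562×46.3)/0.13 = -15300 J.
ΔU = nCvΔT = 5.66×20.8×(553−511) = 4970 J.
Q = ΔU + W = -10300 J.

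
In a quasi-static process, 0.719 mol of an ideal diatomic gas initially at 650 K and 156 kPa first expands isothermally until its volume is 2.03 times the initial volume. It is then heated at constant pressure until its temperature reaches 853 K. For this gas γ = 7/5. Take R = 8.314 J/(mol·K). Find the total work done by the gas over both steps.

3960 J

V₁ = nRT₁/P₁ = 0.719×8.314×650/156 = 24.9 L.
Step 1 — Isothermal: T stays 650 K; PV = const ⇒ V₂ = 50.6 L, P₂ = 76.8 kPa.
ΔU = 0 (ideal gas, T constant).
W = nRT ln(V₂/V₁) = 0.719×8.314×650×ln(2.03) = 2750 J.
Q = ΔU + W = 2750 J.
State after step 1: P = 76.8 kPa, V = 50.6 L, T = 650 K.
Step 2 — Isobaric: P stays 76.8 kPa; V/T = const ⇒ T₂ = 853 K, V₂ = 66.4 L.
W = PΔV = 76.8×(66.4−50.6) kPa·L = 1210 J.
ΔU = nCvΔT = 0.719×20.8×(853−650) = 3030 J.
Q = ΔU + W = nCpΔT = 4250 J.
Net over both steps: W = 3960 J, Q = 7000 J, ΔU = 3030 J.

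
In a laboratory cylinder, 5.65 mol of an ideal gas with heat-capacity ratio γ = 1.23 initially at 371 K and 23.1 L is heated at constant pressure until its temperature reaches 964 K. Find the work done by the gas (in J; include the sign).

P₁ = nRT₁/V₁ = 5.65×8.314×371/23.1 = 754 kPa.
Isobaric: P stays 754 kPa; V/T = const ⇒ T₂ = 964 K, V₂ = 60.0 L.
W = PΔV = 754×(60.0−23.1) kPa·L = 27900 J.

27900 J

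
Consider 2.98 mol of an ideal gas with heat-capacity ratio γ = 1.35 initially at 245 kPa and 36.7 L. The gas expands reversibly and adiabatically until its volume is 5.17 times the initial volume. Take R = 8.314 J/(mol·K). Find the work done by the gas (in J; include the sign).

11200 J

T₁ = P₁V₁/(nR) = 245×36.7/(2.98×8.314) = 363 K.
Adiabatic: TV^(γ−1) = const ⇒ T₂ = 363×(0.193)^0.350 = 204 K; PV^γ = const ⇒ P₂ = 26.7 kPa.
ΔU = nCvΔT = 2.98×23.8×(204−363) = -11200 J.
Q = 0 for an adiabatic process, so W = −ΔU = 11200 J.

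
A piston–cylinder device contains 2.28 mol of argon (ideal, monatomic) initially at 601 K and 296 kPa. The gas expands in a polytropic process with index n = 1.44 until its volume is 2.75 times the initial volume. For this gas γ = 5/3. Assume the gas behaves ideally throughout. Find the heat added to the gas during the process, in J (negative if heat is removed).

V₁ = nRT₁/P₁ = 2.28×8.314×601/296 = 38.5 L.
Polytropic n=1.44: T₂ = T₁(V₁/V₂)^(n−1) = 601×(0.364)^0.44 = 385 K; P₂ = P₁(V₁/V₂)^n = 69.0 kPa.
W = (P₁V₁−P₂V₂)/(n−1) = (296×38.5−69.0×106)/0.44 = 9300 J.
ΔU = nCvΔT = 2.28×12.5×(385−601) = -6140 J.
Q = ΔU + W = 3160 J.

3160 J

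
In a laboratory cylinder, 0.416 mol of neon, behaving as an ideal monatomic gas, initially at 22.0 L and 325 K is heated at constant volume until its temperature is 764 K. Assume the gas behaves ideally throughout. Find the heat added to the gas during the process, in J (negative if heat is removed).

P₁ = nRT₁/V₁ = 0.416×8.314×325/22.0 = 51.1 kPa.
Isochoric: V stays 22.0 L; P/T = const ⇒ T₂ = 764 K, P₂ = 120 kPa.
W = 0 (no volume change).
ΔU = nCvΔT = 0.416×12.5×(764−325) = 2280 J.
Q = ΔU = 2280 J.

2280 J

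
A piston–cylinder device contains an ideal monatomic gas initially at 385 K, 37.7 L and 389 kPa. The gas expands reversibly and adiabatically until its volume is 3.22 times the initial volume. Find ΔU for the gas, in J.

-11900 J

n = P₁V₁/(RT₁) = 389×37.7/(8.314×385) = 4.58 mol.
Adiabatic: TV^(γ−1) = const ⇒ T₂ = 385×(0.311)^0.667 = 177 K; PV^γ = const ⇒ P₂ = 55.4 kPa.
For an ideal gas ΔU = nCvΔT with Cv = (3/2)R = 12.5 J/(mol·K).
ΔU = 4.58×12.5×(177−385) = -11900 J.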